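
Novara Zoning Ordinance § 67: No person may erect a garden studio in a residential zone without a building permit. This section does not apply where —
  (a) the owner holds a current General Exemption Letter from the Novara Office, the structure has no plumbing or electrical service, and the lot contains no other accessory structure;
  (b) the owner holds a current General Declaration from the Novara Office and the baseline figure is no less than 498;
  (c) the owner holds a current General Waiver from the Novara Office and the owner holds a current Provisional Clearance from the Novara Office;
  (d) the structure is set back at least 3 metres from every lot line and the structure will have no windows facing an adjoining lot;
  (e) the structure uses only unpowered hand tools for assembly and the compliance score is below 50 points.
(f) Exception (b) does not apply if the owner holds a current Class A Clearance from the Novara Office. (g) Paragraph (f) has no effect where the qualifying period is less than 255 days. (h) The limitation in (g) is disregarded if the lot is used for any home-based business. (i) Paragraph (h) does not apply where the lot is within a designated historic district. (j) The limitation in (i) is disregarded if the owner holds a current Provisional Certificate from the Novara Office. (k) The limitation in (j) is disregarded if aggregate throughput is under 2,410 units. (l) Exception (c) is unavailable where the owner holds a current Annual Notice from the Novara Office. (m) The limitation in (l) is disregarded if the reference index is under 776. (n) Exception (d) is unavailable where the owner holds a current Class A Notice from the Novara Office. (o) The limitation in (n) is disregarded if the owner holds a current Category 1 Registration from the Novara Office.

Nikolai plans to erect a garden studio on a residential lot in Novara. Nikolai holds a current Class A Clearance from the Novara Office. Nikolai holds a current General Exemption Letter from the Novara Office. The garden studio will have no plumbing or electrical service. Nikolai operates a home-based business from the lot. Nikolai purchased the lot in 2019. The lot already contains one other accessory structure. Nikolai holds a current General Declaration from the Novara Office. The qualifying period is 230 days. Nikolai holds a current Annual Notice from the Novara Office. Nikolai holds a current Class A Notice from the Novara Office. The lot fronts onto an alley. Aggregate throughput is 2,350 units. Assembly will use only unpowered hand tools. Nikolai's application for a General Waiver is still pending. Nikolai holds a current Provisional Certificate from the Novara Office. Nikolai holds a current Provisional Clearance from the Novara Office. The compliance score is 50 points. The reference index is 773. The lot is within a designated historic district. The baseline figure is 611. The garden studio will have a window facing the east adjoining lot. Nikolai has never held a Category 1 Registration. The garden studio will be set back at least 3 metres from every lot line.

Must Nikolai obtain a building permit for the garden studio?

No — exception (b) applies; Nikolai does not need a building permit.

Exception (a) requires that the lot contains no other accessory structure; but the lot already has another accessory structure, so (a) is unavailable.
All of (b)'s requirements are met (a current General Declaration is held; the baseline figure is 611, meeting the 498 threshold). Applying paragraphs (f)–(k): (f) would limit (b) — a current Class A Clearance is held — but (g) sets (f) aside: (g) is triggered — the qualifying period is 230 days, less than the 255 days limit. (h) applies (a home-based business operates on the lot), but is displaced by (i): (i) operates against (h): the lot is in a historic district. (j) would limit (i) — a current Provisional Certificate is held — but (k) sets (j) aside: (k) operates against (j): aggregate throughput is 2,350 units, under the 2,410 units limit. So (b) applies.
Exception (c) requires that the owner holds a current General Waiver from the Novara Office; but there is no General Waiver in force, so (c) is unavailable.
Exception (d) does not apply: a window faces an adjoining lot.
Exception (e) does not apply: the compliance score is 50 points, not below 50 points.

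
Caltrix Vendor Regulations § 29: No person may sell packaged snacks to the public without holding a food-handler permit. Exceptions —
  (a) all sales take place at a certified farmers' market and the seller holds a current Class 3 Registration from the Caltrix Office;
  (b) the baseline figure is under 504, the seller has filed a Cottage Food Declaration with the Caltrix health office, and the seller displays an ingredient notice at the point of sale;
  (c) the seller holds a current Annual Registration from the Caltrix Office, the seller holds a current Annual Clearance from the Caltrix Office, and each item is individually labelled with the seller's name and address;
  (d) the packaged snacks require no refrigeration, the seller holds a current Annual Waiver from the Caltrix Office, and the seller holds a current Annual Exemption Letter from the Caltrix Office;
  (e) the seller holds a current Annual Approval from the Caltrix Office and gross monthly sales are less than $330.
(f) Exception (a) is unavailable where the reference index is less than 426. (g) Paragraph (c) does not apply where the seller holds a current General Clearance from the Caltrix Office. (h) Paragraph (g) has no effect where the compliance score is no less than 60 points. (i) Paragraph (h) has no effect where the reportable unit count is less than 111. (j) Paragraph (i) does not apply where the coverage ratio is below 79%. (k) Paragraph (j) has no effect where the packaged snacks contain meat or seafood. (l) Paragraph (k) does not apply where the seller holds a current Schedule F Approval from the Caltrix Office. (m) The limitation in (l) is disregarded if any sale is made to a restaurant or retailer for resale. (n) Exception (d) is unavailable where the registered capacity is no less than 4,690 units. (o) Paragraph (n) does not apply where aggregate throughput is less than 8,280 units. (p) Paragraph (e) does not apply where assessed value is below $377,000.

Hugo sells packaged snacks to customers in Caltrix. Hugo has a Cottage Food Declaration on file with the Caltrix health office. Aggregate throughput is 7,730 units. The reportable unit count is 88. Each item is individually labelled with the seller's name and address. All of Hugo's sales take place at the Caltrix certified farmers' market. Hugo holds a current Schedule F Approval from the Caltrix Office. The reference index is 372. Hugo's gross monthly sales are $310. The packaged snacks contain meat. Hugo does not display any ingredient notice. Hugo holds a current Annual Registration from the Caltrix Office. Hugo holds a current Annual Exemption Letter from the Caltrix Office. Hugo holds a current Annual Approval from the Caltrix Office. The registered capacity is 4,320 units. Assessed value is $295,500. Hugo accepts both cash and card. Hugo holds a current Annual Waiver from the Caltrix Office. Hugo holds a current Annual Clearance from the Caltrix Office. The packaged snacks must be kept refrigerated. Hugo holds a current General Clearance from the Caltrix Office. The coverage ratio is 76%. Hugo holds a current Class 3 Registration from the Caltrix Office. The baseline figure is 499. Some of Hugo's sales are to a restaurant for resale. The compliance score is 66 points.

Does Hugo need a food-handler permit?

Yes — Hugo must hold a food-handler permit.

Exception (a)'s conditions are all satisfied: all sales are at a certified farmers' market; a current Class 3 Registration is held. But applying paragraph (f): (f) operates against (a): the reference index is 372, less than the 426 limit. So (a) is unavailable.
Exception (b) does not apply: no ingredient notice is displayed.
All of (c)'s requirements are met (a current Annual Registration is held; a current Annual Clearance is held; items are individually labelled). But applying paragraphs (g)–(m): (g) applies — a current General Clearance is held. (h) operates (the compliance score is 66 points, meeting the 60 points threshold), but yields to (i): (i) operates — the reportable unit count is 88, less than the 111 limit. (j) is engaged (the coverage ratio is 76%, below the 79% limit), but is itself disapplied by (k): (k) operates against (j): the packaged snacks contain meat. (l) would limit (k) — a current Schedule F Approval is held — but (m) sets (l) aside: (m) applies — some sales are to a restaurant for resale. (c) is therefore removed.
Exception (d) requires that the packaged snacks require no refrigeration; but the packaged snacks require refrigeration, so (d) is unavailable.
Exception (e) is satisfied on its face — a current Annual Approval is held; gross monthly sales are $310, less than the $330 limit. Turning to paragraph (p): (p) operates against (e): assessed value is $295,500, below the $377,000 limit. Exception (e) does not apply.
No exception applies. The general rule governs.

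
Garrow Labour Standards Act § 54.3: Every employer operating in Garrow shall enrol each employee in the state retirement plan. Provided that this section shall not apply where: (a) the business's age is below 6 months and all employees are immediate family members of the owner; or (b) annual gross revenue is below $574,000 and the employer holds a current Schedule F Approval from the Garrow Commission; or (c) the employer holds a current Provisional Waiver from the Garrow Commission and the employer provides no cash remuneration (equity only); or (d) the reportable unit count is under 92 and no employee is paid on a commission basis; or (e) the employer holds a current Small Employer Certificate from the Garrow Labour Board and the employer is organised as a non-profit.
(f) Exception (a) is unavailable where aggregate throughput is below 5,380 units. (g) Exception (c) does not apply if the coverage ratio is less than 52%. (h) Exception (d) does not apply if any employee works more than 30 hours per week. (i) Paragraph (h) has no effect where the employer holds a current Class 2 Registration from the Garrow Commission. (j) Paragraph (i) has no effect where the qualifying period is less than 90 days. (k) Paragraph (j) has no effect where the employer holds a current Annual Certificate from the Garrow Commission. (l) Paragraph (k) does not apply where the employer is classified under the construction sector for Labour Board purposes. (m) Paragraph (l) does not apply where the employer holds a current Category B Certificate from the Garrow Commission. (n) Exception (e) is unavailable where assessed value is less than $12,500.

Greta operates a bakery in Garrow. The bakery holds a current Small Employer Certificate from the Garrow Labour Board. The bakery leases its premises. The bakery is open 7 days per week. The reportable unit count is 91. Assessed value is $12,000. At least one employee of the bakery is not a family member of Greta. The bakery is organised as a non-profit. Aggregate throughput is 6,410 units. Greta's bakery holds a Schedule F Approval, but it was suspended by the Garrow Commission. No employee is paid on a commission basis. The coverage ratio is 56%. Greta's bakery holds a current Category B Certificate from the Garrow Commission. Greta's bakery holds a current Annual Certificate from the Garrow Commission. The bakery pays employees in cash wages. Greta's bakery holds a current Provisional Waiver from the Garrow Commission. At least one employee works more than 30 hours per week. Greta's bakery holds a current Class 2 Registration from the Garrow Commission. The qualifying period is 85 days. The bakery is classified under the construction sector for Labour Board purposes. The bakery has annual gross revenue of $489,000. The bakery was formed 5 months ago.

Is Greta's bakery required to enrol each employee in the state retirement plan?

Exception (a) requires that all employees are immediate family members of the owner; but at least one employee is not a family member, so (a) is unavailable.
Exception (b) does not apply: no current Schedule F Approval is held.
Exception (c) requires that the employer provides no cash remuneration (equity only); but employees are paid cash wages, so (c) is unavailable.
Exception (d)'s conditions are all satisfied: the reportable unit count is 91, under the 92 limit; no employee is paid on commission. Under paragraphs (h)–(m): (h) is engaged (at least one employee exceeds 30 hours/week), but is set aside by (i): (i) operates against (h): a current Class 2 Registration is held. (j) would limit (i) — the qualifying period is 85 days, less than the 90 days limit — but (k) sets (j) aside: (k) is engaged — a current Annual Certificate is held. (l) applies (the bakery is classified under the construction sector), but is displaced by (m): (m) operates — a current Category B Certificate is held. So (d) applies.
Exception (e)'s conditions are all satisfied: a current Small Employer Certificate is held; the employer is a non-profit. But: (n) is engaged — assessed value is $12,000, less than the $12,500 limit. Exception (e) does not apply.

No — exception (d) applies; Greta's bakery is not required to enrol each employee in the state retirement plan.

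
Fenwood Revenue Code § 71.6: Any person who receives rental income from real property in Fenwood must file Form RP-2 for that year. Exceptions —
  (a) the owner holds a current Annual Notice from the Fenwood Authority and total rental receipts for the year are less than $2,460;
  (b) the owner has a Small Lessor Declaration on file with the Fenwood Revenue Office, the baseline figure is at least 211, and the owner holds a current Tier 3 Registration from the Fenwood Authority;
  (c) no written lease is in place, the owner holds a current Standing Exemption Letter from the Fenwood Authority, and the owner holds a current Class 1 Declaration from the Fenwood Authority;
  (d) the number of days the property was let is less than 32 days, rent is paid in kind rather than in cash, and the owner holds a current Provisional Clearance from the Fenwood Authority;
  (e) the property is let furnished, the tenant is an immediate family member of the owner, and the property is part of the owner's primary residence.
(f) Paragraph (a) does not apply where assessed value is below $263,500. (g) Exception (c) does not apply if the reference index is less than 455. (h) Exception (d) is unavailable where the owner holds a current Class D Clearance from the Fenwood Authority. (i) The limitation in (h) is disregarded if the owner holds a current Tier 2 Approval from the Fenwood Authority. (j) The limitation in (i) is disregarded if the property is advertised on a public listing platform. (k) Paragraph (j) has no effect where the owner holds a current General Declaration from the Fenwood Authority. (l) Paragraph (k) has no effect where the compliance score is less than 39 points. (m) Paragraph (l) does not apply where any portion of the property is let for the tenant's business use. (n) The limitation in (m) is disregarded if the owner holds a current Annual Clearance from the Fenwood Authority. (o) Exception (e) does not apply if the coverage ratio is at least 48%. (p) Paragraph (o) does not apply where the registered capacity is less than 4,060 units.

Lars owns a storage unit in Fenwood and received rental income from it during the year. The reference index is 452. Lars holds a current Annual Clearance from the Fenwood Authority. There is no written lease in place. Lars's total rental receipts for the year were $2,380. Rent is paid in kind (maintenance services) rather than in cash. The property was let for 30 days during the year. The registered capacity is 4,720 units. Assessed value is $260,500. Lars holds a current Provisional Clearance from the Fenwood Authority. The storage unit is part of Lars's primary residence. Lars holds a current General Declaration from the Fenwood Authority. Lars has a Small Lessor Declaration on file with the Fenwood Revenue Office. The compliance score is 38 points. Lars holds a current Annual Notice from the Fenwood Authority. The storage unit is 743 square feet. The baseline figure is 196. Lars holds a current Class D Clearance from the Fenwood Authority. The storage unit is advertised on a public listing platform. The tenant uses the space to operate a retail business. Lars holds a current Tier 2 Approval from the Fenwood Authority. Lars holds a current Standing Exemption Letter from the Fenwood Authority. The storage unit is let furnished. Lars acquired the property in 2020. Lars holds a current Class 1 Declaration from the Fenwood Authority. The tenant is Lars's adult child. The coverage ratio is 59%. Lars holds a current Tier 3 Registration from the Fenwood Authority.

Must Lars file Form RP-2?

Yes — Lars must file Form RP-2.

Exception (a) is satisfied on its face — a current Annual Notice is held; total rental receipts for the year are $2,380, less than the $2,460 limit. But: (f) is triggered — assessed value is $260,500, below the $263,500 limit. So (a) is unavailable.
Exception (b) fails — the baseline figure is 196, short of 211.
Exception (c) is satisfied on its face — there is no written lease; a current Standing Exemption Letter is held; a current Class 1 Declaration is held. But applying paragraph (g): (g) operates — the reference index is 452, less than the 455 limit. Exception (c) does not apply.
Exception (d) is satisfied on its face — the number of days the property was let is 30 days, less than the 32 days limit; rent is paid in kind; a current Provisional Clearance is held. But applying paragraphs (h)–(n): (h) operates against (d): a current Class D Clearance is held. (i) would limit (h) — a current Tier 2 Approval is held — but (j) sets (i) aside: (j) applies — the property is publicly advertised. (k) is engaged (a current General Declaration is held), but is displaced by (l): (l) operates — the compliance score is 38 points, less than the 39 points limit. (m) would limit (l) — the space is let for business use — but (n) sets (m) aside: (n) is engaged — a current Annual Clearance is held. Exception (d) does not apply.
Exception (e)'s conditions are all satisfied: the property is let furnished; the tenant is an immediate family member; the storage unit is part of the primary residence. But: (o) operates against (e): the coverage ratio is 59%, meeting the 48% threshold. (p), which would lift (o), does not operate here — the registered capacity is 4,720 units, not less than 4,060 units. Exception (e) does not apply.
No exception displaces § 71.6.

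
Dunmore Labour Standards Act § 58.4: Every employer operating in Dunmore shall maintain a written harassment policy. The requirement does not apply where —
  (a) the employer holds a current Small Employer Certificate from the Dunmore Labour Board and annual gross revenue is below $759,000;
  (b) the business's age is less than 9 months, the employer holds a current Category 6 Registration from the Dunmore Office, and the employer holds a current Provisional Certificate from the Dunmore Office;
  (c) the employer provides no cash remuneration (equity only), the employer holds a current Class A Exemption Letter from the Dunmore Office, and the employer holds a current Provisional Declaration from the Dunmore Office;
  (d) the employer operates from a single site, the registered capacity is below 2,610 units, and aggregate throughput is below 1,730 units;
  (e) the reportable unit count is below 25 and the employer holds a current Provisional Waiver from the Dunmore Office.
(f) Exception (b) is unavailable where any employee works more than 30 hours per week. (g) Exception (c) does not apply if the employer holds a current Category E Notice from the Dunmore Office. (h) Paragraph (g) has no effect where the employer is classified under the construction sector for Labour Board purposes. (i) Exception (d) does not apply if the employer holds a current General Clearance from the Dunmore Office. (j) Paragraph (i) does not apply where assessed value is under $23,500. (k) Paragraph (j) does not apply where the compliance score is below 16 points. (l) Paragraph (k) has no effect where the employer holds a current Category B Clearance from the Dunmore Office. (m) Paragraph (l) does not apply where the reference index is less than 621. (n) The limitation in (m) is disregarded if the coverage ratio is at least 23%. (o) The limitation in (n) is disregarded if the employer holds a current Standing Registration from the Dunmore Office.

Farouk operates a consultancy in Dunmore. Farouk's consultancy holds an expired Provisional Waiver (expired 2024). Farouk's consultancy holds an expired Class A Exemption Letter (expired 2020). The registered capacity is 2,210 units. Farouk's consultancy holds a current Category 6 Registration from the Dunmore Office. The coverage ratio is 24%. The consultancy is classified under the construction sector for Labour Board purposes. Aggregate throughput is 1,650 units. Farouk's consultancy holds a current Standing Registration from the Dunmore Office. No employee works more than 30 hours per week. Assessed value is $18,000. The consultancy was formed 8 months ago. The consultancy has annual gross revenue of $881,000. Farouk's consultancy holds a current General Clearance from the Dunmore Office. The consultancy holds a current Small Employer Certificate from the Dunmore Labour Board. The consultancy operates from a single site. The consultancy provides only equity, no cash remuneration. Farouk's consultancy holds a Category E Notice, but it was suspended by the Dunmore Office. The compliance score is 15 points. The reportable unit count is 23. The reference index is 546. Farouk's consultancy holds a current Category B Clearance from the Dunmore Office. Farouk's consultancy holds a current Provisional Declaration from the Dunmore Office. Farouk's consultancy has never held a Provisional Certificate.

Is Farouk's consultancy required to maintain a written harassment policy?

Exception (a) does not apply: annual gross revenue is $881,000, not below $759,000.
Exception (b) requires that the employer holds a current Provisional Certificate from the Dunmore Office; but the Provisional Certificate is not current, so (b) is unavailable.
Exception (c) does not apply: there is no Class A Exemption Letter in force.
Exception (d): the employer operates from a single site; the registered capacity is 2,210 units, below the 2,610 units limit; aggregate throughput is 1,650 units, below the 1,730 units limit — every condition holds. Turning to paragraphs (i)–(o): (i) operates against (d): a current General Clearance is held. (j) would limit (i) — assessed value is $18,000, under the $23,500 limit — but (k) sets (j) aside: (k) operates — the compliance score is 15 points, below the 16 points limit. (l) would limit (k) — a current Category B Clearance is held — but (m) sets (l) aside: (m) operates against (l): the reference index is 546, less than the 621 limit. (n) would limit (m) — the coverage ratio is 24%, meeting the 23% threshold — but (o) sets (n) aside: (o) operates against (n): a current Standing Registration is held. So (d) is unavailable.
Exception (e) fails — the Provisional Waiver is not current.
Every exception is unavailable, so the rule governs.

Yes — Farouk's consultancy must maintain a written harassment policy.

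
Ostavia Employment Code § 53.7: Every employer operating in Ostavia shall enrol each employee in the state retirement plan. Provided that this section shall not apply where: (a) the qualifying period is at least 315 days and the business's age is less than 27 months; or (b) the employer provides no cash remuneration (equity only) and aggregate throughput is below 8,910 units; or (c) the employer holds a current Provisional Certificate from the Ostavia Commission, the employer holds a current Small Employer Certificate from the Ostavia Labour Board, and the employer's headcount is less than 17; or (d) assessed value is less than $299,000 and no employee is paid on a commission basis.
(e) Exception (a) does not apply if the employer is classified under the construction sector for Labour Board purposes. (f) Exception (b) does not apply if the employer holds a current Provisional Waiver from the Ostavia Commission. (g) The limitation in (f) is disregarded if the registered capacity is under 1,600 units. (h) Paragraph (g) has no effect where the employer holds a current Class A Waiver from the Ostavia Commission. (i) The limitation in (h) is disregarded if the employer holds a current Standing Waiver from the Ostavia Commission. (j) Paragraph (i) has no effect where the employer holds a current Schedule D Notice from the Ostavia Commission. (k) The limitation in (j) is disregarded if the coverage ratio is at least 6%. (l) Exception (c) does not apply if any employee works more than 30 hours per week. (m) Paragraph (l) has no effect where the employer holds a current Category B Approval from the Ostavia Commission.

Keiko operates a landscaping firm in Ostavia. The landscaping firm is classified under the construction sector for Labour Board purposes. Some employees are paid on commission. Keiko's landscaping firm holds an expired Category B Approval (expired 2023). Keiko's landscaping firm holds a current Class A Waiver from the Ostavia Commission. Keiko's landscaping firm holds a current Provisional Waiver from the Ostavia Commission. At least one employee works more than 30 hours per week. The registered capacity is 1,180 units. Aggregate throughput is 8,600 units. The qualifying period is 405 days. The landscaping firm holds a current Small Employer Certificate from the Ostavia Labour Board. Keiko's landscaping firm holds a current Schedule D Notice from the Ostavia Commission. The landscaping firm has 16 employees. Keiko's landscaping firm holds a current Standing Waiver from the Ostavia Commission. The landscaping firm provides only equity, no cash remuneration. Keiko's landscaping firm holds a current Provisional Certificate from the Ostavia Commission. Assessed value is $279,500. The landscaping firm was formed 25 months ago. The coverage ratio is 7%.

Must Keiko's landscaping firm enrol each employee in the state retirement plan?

No — exception (b) applies; Keiko's landscaping firm is not required to enrol each employee in the state retirement plan.

Exception (a) is satisfied on its face — the qualifying period is 405 days, meeting the 315 days threshold; the business's age is 25 months, less than the 27 months limit. However, paragraph (e) must be considered: (e) is triggered — the landscaping firm is classified under the construction sector. (a) is therefore removed.
Exception (b): remuneration is equity-only; aggregate throughput is 8,600 units, below the 8,910 units limit — every condition holds. Under paragraphs (f)–(k): (f) operates (a current Provisional Waiver is held), but is itself disapplied by (g): (g) is engaged — the registered capacity is 1,180 units, under the 1,600 units limit. (h) applies (a current Class A Waiver is held), but is itself disapplied by (i): (i) operates against (h): a current Standing Waiver is held. (j) operates (a current Schedule D Notice is held), but yields to (k): (k) is triggered — the coverage ratio is 7%, meeting the 6% threshold. Exception (b) stands.
Exception (c): a current Provisional Certificate is held; a current Small Employer Certificate is held; the employer's headcount is 16, less than the 17 limit — every condition holds. But applying paragraphs (l)–(m): (l) operates — at least one employee exceeds 30 hours/week. (m) is not triggered (the Category B Approval is not current), so (l) stands. Exception (c) does not apply.
Exception (d) requires that no employee is paid on a commission basis; but some employees are paid on commission, so (d) is unavailable.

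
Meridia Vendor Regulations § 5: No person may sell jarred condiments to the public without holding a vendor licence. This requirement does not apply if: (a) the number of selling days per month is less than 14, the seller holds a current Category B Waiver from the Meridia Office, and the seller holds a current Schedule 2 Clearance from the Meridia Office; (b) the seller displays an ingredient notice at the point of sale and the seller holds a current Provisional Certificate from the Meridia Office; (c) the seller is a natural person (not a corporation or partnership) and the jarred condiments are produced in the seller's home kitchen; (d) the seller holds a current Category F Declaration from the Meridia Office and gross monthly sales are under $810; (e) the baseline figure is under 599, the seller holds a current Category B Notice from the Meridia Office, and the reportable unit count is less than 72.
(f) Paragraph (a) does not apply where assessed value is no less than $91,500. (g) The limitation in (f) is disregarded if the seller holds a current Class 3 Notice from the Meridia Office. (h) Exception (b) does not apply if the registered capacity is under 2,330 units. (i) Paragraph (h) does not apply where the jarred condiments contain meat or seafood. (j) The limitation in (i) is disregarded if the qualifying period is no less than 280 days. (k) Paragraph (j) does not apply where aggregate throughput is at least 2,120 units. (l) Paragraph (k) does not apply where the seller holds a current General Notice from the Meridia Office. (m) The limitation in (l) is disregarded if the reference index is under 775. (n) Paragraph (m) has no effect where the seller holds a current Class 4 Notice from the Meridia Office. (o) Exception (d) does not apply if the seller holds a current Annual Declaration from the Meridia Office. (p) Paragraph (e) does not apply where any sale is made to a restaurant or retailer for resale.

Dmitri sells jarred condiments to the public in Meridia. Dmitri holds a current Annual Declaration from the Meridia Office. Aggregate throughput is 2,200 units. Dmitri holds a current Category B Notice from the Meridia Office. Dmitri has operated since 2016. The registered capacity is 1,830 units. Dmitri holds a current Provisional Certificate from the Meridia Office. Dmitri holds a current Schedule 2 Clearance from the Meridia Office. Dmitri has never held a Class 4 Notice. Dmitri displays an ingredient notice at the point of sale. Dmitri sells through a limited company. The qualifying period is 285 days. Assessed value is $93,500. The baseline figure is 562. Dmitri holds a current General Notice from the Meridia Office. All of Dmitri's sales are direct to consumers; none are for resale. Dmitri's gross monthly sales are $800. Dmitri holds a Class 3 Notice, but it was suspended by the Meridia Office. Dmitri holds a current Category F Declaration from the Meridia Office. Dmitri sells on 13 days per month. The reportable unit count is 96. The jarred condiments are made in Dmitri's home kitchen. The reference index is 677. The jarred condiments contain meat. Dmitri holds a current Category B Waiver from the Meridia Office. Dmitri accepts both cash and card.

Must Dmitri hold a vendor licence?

All of (a)'s requirements are met (the number of selling days per month is 13, less than the 14 limit; a current Category B Waiver is held; a current Schedule 2 Clearance is held). But applying paragraphs (f)–(g): (f) is engaged — assessed value is $93,500, meeting the $91,500 threshold. (g) is not engaged (no current Class 3 Notice is held), so (f) stands. Exception (a) does not apply.
All of (b)'s requirements are met (an ingredient notice is displayed; a current Provisional Certificate is held). Considering the limiting provisions: (h) operates (the registered capacity is 1,830 units, under the 2,330 units limit), but is overridden by (i): (i) operates against (h): the jarred condiments contain meat. (j) applies (the qualifying period is 285 days, meeting the 280 days threshold), but is displaced by (k): (k) applies — aggregate throughput is 2,200 units, meeting the 2,120 units threshold. (l) operates (a current General Notice is held), but is overridden by (m): (m) is engaged — the reference index is 677, under the 775 limit. (n), which would lift (m), is inapplicable — the Class 4 Notice is not current. Exception (b) stands.
Exception (c) requires that the seller is a natural person (not a corporation or partnership); but the seller operates through a limited company, so (c) is unavailable.
All of (d)'s requirements are met (a current Category F Declaration is held; gross monthly sales are $800, under the $810 limit). But applying paragraph (o): (o) is triggered — a current Annual Declaration is held. So (d) is unavailable.
Exception (e) fails — the reportable unit count is 96, not less than 72.

No — exception (b) applies; Dmitri is not required to hold a vendor licence.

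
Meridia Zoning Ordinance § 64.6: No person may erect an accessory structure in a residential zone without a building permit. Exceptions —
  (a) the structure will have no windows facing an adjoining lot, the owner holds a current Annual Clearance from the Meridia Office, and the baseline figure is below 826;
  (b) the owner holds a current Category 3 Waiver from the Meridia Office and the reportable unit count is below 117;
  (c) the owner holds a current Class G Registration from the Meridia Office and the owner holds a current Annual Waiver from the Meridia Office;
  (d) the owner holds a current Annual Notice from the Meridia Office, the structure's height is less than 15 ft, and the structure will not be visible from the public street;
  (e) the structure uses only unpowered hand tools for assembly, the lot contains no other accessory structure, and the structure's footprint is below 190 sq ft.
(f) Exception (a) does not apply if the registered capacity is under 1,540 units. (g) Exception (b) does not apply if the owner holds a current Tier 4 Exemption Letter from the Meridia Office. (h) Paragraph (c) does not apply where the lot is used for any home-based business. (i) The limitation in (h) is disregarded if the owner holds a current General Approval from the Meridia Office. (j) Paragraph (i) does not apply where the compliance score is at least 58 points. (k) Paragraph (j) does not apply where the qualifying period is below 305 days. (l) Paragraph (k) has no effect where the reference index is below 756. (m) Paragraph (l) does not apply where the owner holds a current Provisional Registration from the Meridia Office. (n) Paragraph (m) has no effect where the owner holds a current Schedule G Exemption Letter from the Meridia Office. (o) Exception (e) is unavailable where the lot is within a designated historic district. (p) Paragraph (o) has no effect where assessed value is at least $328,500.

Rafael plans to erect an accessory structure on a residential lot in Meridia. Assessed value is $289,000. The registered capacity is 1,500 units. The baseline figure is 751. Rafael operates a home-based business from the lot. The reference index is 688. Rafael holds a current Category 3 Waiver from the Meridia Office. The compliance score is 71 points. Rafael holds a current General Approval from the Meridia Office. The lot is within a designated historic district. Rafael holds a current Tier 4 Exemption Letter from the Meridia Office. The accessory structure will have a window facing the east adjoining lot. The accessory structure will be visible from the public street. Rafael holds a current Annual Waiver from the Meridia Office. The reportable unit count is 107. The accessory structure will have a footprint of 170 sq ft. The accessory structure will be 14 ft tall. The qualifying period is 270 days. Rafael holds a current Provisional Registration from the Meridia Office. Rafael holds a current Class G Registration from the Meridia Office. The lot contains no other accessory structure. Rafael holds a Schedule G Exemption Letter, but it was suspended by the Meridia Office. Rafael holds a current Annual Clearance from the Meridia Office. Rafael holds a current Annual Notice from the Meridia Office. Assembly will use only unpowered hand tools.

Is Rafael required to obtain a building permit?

Exception (a) does not apply: a window faces an adjoining lot.
Exception (b): a current Category 3 Waiver is held; the reportable unit count is 107, below the 117 limit — every condition holds. But: (g) operates — a current Tier 4 Exemption Letter is held. Exception (b) does not apply.
All of (c)'s requirements are met (a current Class G Registration is held; a current Annual Waiver is held). Considering the limiting provisions: (h) would limit (c) — a home-based business operates on the lot — but (i) sets (h) aside: (i) applies — a current General Approval is held. (j) would limit (i) — the compliance score is 71 points, meeting the 58 points threshold — but (k) sets (j) aside: (k) is triggered — the qualifying period is 270 days, below the 305 days limit. (l) applies (the reference index is 688, below the 756 limit), but is itself disapplied by (m): (m) operates against (l): a current Provisional Registration is held. (n) is not engaged (no current Schedule G Exemption Letter is held), so (m) stands. Exception (c) stands.
Exception (d) fails — the structure will be visible from the street.
All of (e)'s requirements are met (assembly uses only hand tools; the lot has no other accessory structure; the structure's footprint is 170 sq ft, below the 190 sq ft limit). However, paragraphs (o)–(p) must be considered: (o) operates against (e): the lot is in a historic district. (p), which would lift (o), is not triggered — assessed value is $289,000, short of $328,500. (e) is therefore removed.

No — exception (c) applies; Rafael does not need a building permit.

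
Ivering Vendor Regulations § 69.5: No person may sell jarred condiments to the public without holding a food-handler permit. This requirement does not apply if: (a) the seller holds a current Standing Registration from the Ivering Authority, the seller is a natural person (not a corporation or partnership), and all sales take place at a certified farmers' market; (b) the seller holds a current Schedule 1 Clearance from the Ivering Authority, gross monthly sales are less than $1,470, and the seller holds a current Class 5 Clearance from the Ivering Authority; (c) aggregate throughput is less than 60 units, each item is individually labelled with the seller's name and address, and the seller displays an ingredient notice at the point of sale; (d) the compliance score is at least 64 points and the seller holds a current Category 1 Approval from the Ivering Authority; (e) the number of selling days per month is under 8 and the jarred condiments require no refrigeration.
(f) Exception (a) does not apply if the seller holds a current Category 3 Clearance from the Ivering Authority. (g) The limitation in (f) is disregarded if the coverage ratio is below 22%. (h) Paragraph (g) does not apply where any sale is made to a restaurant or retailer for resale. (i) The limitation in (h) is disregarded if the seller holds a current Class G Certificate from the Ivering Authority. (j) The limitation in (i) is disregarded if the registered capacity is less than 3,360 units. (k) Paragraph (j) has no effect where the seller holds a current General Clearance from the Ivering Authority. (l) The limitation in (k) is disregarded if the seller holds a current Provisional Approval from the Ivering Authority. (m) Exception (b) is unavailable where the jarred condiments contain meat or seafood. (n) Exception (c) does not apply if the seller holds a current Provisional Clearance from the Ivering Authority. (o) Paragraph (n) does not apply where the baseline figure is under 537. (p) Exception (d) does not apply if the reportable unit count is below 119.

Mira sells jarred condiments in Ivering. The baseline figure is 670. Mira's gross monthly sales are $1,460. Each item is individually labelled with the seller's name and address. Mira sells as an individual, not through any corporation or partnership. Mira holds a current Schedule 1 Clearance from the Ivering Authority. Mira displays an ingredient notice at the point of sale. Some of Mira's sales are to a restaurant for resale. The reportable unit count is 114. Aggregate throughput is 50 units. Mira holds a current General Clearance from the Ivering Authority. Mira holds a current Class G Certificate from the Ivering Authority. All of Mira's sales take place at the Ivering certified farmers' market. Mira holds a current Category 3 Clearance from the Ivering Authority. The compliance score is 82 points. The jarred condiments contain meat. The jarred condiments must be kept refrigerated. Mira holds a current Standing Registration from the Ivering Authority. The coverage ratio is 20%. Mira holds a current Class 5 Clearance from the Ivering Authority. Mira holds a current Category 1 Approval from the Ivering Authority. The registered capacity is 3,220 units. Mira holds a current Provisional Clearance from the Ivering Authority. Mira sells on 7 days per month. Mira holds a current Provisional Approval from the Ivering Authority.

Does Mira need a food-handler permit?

Exception (a): a current Standing Registration is held; the seller is a natural person; all sales are at a certified farmers' market — every condition holds. But applying paragraphs (f)–(l): (f) is engaged — a current Category 3 Clearance is held. (g) is triggered (the coverage ratio is 20%, below the 22% limit), but is itself disapplied by (h): (h) is triggered — some sales are to a restaurant for resale. (i) would limit (h) — a current Class G Certificate is held — but (j) sets (i) aside: (j) is engaged — the registered capacity is 3,220 units, less than the 3,360 units limit. (k) is triggered (a current General Clearance is held), but is displaced by (l): (l) operates against (k): a current Provisional Approval is held. Exception (a) does not apply.
Exception (b): a current Schedule 1 Clearance is held; gross monthly sales are $1,460, less than the $1,470 limit; a current Class 5 Clearance is held — every condition holds. But: (m) applies — the jarred condiments contain meat. (b) is therefore removed.
Exception (c)'s conditions are all satisfied: aggregate throughput is 50 units, less than the 60 units limit; items are individually labelled; an ingredient notice is displayed. But: (n) is engaged — a current Provisional Clearance is held. (o), which would lift (n), is not engaged — the baseline figure is 670, not under 537. Exception (c) does not apply.
Exception (d)'s conditions are all satisfied: the compliance score is 82 points, meeting the 64 points threshold; a current Category 1 Approval is held. But: (p) operates against (d): the reportable unit count is 114, below the 119 limit. Exception (d) does not apply.
Exception (e) requires that the jarred condiments require no refrigeration; but the jarred condiments require refrigeration, so (e) is unavailable.
No exception applies. The general rule governs.

Yes — Mira must hold a food-handler permit.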